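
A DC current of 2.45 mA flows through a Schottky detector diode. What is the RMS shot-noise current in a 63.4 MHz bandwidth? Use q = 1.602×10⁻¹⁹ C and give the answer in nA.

223 nA

I_n = √(2qI·B)
2qI·B = 2 × 1.602×10⁻¹⁹ × 2.45×10⁻³ × 6.34×10⁷ = 4.98×10⁻¹⁴ A²
I_n = √(4.98×10⁻¹⁴) = 2.23×10⁻⁷ A = 223 nA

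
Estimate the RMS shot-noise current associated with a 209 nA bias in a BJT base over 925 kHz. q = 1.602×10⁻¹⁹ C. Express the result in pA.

I_n = √(2qI·B)
2qI·B = 2 × 1.602×10⁻¹⁹ × 2.09×10⁻⁷ × 9.25×10⁵ = 6.19×10⁻²⁰ A²
I_n = √(6.19×10⁻²⁰) = 2.49×10⁻¹⁰ A = 249 pA

249 pA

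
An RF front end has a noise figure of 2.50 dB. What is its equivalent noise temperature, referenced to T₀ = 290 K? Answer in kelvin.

226 K

F = 10^(2.50/10) = 1.77828
T_e = (F − 1)·T₀ = (1.77828 − 1) × 290 = 226 K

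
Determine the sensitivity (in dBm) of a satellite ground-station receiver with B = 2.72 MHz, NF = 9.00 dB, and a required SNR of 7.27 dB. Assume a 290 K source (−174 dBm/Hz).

Sensitivity = −174 + 10 log₁₀(B) + NF + SNR_min
= −174 + 64.35 + 9.00 + 7.27
= −93.38 dBm → −93.4 dBm

−93.4 dBm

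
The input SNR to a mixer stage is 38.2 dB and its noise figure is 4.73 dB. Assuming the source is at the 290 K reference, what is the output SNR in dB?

33.47 dB

By definition F = SNR_in/SNR_out, so in dB: SNR_out = SNR_in − NF
SNR_out = 38.2 − 4.73 = 33.47 dB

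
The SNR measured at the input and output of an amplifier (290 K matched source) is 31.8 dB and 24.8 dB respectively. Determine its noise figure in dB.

NF (dB) = SNR_in(dB) − SNR_out(dB) when the source is at T₀
NF = 31.8 − 24.8 = 7.0 dB

7.0 dB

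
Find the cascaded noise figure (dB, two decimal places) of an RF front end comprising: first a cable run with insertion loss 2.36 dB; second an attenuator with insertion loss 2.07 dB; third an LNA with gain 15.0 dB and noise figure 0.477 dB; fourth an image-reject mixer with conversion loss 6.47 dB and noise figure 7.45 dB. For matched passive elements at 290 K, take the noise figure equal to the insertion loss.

Convert to linear (a loss of L dB is a gain of −L dB): F_i = 10^(NF_i/10), G_i = 10^(G_i,dB/10)
  Stage 1: F_1 = 10^(2.36/10) = 1.722, G_1 = 10^(−2.36/10) = 0.5808
  Stage 2: F_2 = 10^(2.07/10) = 1.611, G_2 = 10^(−2.07/10) = 0.6209
  Stage 3: F_3 = 10^(0.477/10) = 1.116, G_3 = 10^(15.0/10) = 31.62
  Stage 4: F_4 = 10^(7.45/10) = 5.559, G_4 = 10^(−6.47/10) = 0.2254
Friis cascade:
  F = 1.722 + (1.611 − 1)/0.5808 + (1.116 − 1)/0.3606 + (5.559 − 1)/11.40 = 3.495
NF = 10 log₁₀(3.495) = 5.43 dB

5.43 dB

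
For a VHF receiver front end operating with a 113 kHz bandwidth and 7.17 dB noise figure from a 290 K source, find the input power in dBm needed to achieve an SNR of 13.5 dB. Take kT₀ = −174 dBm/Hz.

Sensitivity = −174 + 10 log₁₀(B) + NF + SNR_min
= −174 + 50.53 + 7.17 + 13.5
= −102.80 dBm → −102.8 dBm

−102.8 dBm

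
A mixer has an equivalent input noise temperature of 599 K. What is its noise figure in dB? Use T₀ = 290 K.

4.87 dB

F = 1 + T_e/T₀ = 1 + 599/290 = 3.06552
NF = 10 log₁₀(3.06552) = 4.87 dB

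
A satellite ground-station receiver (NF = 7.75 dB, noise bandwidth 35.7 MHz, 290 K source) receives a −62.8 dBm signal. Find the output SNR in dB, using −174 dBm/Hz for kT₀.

27.9 dB

Noise floor: N = −174 + 10 log₁₀(B) + NF
10 log₁₀(3.57×10⁷) = 75.53 dB
N = −174 + 75.53 + 7.75 = −90.72 dBm
SNR = P_sig − N = −62.8 − (−90.72) = 27.92 dB → 27.9 dB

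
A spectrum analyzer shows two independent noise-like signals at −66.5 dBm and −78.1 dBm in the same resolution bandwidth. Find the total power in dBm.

−66.2 dBm

Convert to linear, add, convert back:
P₁ = 2.24×10⁻¹⁰ W, P₂ = 1.55×10⁻¹¹ W
P_tot = 2.39×10⁻¹⁰ W → 10 log₁₀(P_tot / 10⁻³) = −66.2 dBm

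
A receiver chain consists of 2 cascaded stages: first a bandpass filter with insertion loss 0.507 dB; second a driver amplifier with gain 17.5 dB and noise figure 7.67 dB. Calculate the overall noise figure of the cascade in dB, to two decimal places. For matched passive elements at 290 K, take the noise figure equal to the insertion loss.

Convert to linear (a loss of L dB is a gain of −L dB): F_i = 10^(NF_i/10), G_i = 10^(G_i,dB/10)
  Stage 1: F_1 = 10^(0.507/10) = 1.124, G_1 = 10^(−0.507/10) = 0.8898
  Stage 2: F_2 = 10^(7.67/10) = 5.848, G_2 = 10^(17.5/10) = 56.23
Friis cascade:
  F = 1.124 + (5.848 − 1)/0.8898 = 6.572
NF = 10 log₁₀(6.572) = 8.18 dB

8.18 dB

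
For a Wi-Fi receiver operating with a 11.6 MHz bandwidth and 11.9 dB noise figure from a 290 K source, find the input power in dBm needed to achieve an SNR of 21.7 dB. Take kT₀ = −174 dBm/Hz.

−69.8 dBm

Sensitivity = −174 + 10 log₁₀(B) + NF + SNR_min
= −174 + 70.64 + 11.9 + 21.7
= −69.76 dBm → −69.8 dBm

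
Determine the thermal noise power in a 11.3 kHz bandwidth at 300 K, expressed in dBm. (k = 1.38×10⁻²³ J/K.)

−133.3 dBm

P_n = kTB = 1.38×10⁻²³ × 300 × 1.13×10⁴ = 4.68×10⁻¹⁷ W
In dBm: 10 log₁₀(4.68×10⁻¹⁷ / 10⁻³) = −133.3 dBm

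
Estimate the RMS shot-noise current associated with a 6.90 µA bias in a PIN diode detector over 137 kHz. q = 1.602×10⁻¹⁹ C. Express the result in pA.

550 pA

I_n = √(2qI·B)
2qI·B = 2 × 1.602×10⁻¹⁹ × 6.90×10⁻⁶ × 1.37×10⁵ = 3.03×10⁻¹⁹ A²
I_n = √(3.03×10⁻¹⁹) = 5.50×10⁻¹⁰ A = 550 pA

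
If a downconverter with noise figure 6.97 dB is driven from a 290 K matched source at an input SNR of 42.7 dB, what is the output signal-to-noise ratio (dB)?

By definition F = SNR_in/SNR_out, so in dB: SNR_out = SNR_in − NF
SNR_out = 42.7 − 6.97 = 35.73 dB

35.73 dB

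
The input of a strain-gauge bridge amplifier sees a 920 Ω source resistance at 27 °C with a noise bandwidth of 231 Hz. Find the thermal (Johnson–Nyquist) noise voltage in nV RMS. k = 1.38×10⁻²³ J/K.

T = 27 °C + 273.15 = 300.15 K
V_n = √(4kTRB)
4kTRB = 4 × 1.38×10⁻²³ × 300.15 × 9.20×10² × 2.31×10² = 3.52×10⁻¹⁵ V²
V_n = √(3.52×10⁻¹⁵) = 5.93×10⁻⁸ V = 59.3 nV

59.3 nV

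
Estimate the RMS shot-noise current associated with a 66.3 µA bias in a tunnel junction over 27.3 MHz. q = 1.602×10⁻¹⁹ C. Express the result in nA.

I_n = √(2qI·B)
2qI·B = 2 × 1.602×10⁻¹⁹ × 6.63×10⁻⁵ × 2.73×10⁷ = 5.80×10⁻¹⁶ A²
I_n = √(5.80×10⁻¹⁶) = 2.41×10⁻⁸ A = 24.1 nA

24.1 nA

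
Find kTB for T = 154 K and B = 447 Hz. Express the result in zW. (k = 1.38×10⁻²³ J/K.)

P_n = kTB = 1.38×10⁻²³ × 154 × 4.47×10² = 9.50×10⁻¹⁹ W = 950 zW

950 zW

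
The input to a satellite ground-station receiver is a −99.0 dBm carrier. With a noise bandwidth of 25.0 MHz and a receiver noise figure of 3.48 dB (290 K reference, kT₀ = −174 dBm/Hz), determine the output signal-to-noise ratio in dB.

−2.5 dB

Noise floor: N = −174 + 10 log₁₀(B) + NF
10 log₁₀(2.50×10⁷) = 73.98 dB
N = −174 + 73.98 + 3.48 = −96.54 dBm
SNR = P_sig − N = −99.0 − (−96.54) = −2.46 dB → −2.5 dB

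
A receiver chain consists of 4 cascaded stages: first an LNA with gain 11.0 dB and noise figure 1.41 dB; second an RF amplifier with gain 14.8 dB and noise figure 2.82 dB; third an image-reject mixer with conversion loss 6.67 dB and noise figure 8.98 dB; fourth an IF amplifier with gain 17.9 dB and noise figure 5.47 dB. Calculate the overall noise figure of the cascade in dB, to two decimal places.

1.78 dB

Convert to linear (a loss of L dB is a gain of −L dB): F_i = 10^(NF_i/10), G_i = 10^(G_i,dB/10)
  Stage 1: F_1 = 10^(1.41/10) = 1.384, G_1 = 10^(11.0/10) = 12.59
  Stage 2: F_2 = 10^(2.82/10) = 1.914, G_2 = 10^(14.8/10) = 30.20
  Stage 3: F_3 = 10^(8.98/10) = 7.907, G_3 = 10^(−6.67/10) = 0.2153
  Stage 4: F_4 = 10^(5.47/10) = 3.524, G_4 = 10^(17.9/10) = 61.66
Friis cascade:
  F = 1.384 + (1.914 − 1)/12.59 + (7.907 − 1)/380.2 + (3.524 − 1)/81.85 = 1.505
NF = 10 log₁₀(1.505) = 1.78 dB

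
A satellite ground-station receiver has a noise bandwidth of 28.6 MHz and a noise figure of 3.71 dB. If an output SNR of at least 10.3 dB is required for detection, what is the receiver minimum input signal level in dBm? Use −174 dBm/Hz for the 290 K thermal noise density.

Sensitivity = −174 + 10 log₁₀(B) + NF + SNR_min
= −174 + 74.56 + 3.71 + 10.3
= −85.43 dBm → −85.4 dBm

−85.4 dBm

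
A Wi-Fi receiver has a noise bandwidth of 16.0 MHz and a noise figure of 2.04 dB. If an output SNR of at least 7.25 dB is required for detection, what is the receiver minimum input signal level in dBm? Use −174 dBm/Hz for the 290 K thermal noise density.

Sensitivity = −174 + 10 log₁₀(B) + NF + SNR_min
= −174 + 72.04 + 2.04 + 7.25
= −92.67 dBm → −92.7 dBm

−92.7 dBm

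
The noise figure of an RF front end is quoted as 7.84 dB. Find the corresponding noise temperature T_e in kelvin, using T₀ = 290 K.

1474 K

F = 10^(7.84/10) = 6.08135
T_e = (F − 1)·T₀ = (6.08135 − 1) × 290 = 1474 K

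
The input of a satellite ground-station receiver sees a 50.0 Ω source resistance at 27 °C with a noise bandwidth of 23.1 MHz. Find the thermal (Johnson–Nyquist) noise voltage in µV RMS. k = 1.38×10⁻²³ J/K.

4.37 µV

T = 27 °C + 273.15 = 300.15 K
V_n = √(4kTRB)
4kTRB = 4 × 1.38×10⁻²³ × 300.15 × 5.00×10¹ × 2.31×10⁷ = 1.91×10⁻¹¹ V²
V_n = √(1.91×10⁻¹¹) = 4.37×10⁻⁶ V = 4.37 µV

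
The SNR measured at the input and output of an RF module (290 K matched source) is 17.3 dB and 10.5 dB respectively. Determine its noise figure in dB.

NF (dB) = SNR_in(dB) − SNR_out(dB) when the source is at T₀
NF = 17.3 − 10.5 = 6.8 dB

6.8 dB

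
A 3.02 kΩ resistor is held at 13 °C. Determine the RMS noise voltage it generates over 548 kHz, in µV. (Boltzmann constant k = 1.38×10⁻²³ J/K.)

T = 13 °C + 273.15 = 286.15 K
V_n = √(4kTRB)
4kTRB = 4 × 1.38×10⁻²³ × 286.15 × 3.02×10³ × 5.48×10⁵ = 2.61×10⁻¹¹ V²
V_n = √(2.61×10⁻¹¹) = 5.11×10⁻⁶ V = 5.11 µV

5.11 µV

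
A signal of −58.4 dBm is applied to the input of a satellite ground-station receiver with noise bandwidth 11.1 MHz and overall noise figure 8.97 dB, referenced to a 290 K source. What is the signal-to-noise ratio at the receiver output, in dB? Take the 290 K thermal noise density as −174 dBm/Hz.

36.2 dB

Noise floor: N = −174 + 10 log₁₀(B) + NF
10 log₁₀(1.11×10⁷) = 70.45 dB
N = −174 + 70.45 + 8.97 = −94.58 dBm
SNR = P_sig − N = −58.4 − (−94.58) = 36.18 dB → 36.2 dB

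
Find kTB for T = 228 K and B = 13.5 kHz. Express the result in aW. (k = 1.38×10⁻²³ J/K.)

42.5 aW

P_n = kTB = 1.38×10⁻²³ × 228 × 1.35×10⁴ = 4.25×10⁻¹⁷ W = 42.5 aW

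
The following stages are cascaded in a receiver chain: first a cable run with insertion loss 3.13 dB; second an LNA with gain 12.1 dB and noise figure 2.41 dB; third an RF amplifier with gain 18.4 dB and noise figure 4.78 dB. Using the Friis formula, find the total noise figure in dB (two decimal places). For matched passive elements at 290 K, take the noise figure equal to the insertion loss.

5.84 dB

Convert to linear (a loss of L dB is a gain of −L dB): F_i = 10^(NF_i/10), G_i = 10^(G_i,dB/10)
  Stage 1: F_1 = 10^(3.13/10) = 2.056, G_1 = 10^(−3.13/10) = 0.4864
  Stage 2: F_2 = 10^(2.41/10) = 1.742, G_2 = 10^(12.1/10) = 16.22
  Stage 3: F_3 = 10^(4.78/10) = 3.006, G_3 = 10^(18.4/10) = 69.18
Friis cascade:
  F = 2.056 + (1.742 − 1)/0.4864 + (3.006 − 1)/7.889 = 3.835
NF = 10 log₁₀(3.835) = 5.84 dB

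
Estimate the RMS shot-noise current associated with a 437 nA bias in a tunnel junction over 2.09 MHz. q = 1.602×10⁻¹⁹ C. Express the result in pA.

I_n = √(2qI·B)
2qI·B = 2 × 1.602×10⁻¹⁹ × 4.37×10⁻⁷ × 2.09×10⁶ = 2.93×10⁻¹⁹ A²
I_n = √(2.93×10⁻¹⁹) = 5.41×10⁻¹⁰ A = 541 pA

541 pA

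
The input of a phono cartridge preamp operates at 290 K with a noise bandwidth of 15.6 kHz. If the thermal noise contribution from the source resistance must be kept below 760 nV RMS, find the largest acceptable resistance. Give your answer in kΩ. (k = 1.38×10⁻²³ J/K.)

Johnson–Nyquist: V_n = √(4kTRB) ⇒ R = V_n² / (4kTB)
4kTB = 4 × 1.38×10⁻²³ × 290 × 1.56×10⁴ = 2.50×10⁻¹⁶
R = (7.60×10⁻⁷)² / 2.50×10⁻¹⁶ = 2.31×10³ Ω = 2.31 kΩ

2.31 kΩ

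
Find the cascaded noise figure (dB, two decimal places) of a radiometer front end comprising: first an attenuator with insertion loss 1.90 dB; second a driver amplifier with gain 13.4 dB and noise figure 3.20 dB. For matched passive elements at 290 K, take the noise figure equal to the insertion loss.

5.10 dB

Convert to linear (a loss of L dB is a gain of −L dB): F_i = 10^(NF_i/10), G_i = 10^(G_i,dB/10)
  Stage 1: F_1 = 10^(1.90/10) = 1.549, G_1 = 10^(−1.90/10) = 0.6457
  Stage 2: F_2 = 10^(3.20/10) = 2.089, G_2 = 10^(13.4/10) = 21.88
Friis cascade:
  F = 1.549 + (2.089 − 1)/0.6457 = 3.236
NF = 10 log₁₀(3.236) = 5.10 dB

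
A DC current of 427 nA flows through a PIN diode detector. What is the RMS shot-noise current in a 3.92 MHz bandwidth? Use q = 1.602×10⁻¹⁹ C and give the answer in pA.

732 pA

I_n = √(2qI·B)
2qI·B = 2 × 1.602×10⁻¹⁹ × 4.27×10⁻⁷ × 3.92×10⁶ = 5.36×10⁻¹⁹ A²
I_n = √(5.36×10⁻¹⁹) = 7.32×10⁻¹⁰ A = 732 pA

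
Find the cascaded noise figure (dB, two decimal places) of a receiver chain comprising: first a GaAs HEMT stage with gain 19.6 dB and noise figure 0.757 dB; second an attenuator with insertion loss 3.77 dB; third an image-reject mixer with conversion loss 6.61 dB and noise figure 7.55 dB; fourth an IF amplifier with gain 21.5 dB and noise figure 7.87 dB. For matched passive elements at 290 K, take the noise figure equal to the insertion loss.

Convert to linear (a loss of L dB is a gain of −L dB): F_i = 10^(NF_i/10), G_i = 10^(G_i,dB/10)
  Stage 1: F_1 = 10^(0.757/10) = 1.190, G_1 = 10^(19.6/10) = 91.20
  Stage 2: F_2 = 10^(3.77/10) = 2.382, G_2 = 10^(−3.77/10) = 0.4198
  Stage 3: F_3 = 10^(7.55/10) = 5.689, G_3 = 10^(−6.61/10) = 0.2183
  Stage 4: F_4 = 10^(7.87/10) = 6.124, G_4 = 10^(21.5/10) = 141.3
Friis cascade:
  F = 1.190 + (2.382 − 1)/91.20 + (5.689 − 1)/38.28 + (6.124 − 1)/8.356 = 1.941
NF = 10 log₁₀(1.941) = 2.88 dB

2.88 dB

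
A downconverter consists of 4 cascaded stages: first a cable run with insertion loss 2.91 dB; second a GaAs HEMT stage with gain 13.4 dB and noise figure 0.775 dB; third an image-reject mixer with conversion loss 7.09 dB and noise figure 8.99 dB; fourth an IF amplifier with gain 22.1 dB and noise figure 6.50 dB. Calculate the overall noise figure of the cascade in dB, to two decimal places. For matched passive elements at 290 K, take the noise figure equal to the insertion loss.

6.57 dB

Convert to linear (a loss of L dB is a gain of −L dB): F_i = 10^(NF_i/10), G_i = 10^(G_i,dB/10)
  Stage 1: F_1 = 10^(2.91/10) = 1.954, G_1 = 10^(−2.91/10) = 0.5117
  Stage 2: F_2 = 10^(0.775/10) = 1.195, G_2 = 10^(13.4/10) = 21.88
  Stage 3: F_3 = 10^(8.99/10) = 7.925, G_3 = 10^(−7.09/10) = 0.1954
  Stage 4: F_4 = 10^(6.50/10) = 4.467, G_4 = 10^(22.1/10) = 162.2
Friis cascade:
  F = 1.954 + (1.195 − 1)/0.5117 + (7.925 − 1)/11.19 + (4.467 − 1)/2.188 = 4.539
NF = 10 log₁₀(4.539) = 6.57 dB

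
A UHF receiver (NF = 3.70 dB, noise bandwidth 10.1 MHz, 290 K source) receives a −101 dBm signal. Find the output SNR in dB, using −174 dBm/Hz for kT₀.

−0.7 dB

Noise floor: N = −174 + 10 log₁₀(B) + NF
10 log₁₀(1.01×10⁷) = 70.04 dB
N = −174 + 70.04 + 3.70 = −100.26 dBm
SNR = P_sig − N = −101 − (−100.26) = −0.74 dB → −0.7 dB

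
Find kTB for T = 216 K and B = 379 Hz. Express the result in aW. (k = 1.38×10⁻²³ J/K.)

1.13 aW

P_n = kTB = 1.38×10⁻²³ × 216 × 3.79×10² = 1.13×10⁻¹⁸ W = 1.13 aW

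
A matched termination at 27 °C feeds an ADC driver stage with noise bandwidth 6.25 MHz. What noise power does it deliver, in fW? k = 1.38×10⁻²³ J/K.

T = 27 °C + 273.15 = 300.15 K
P_n = kTB = 1.38×10⁻²³ × 300.15 × 6.25×10⁶ = 2.59×10⁻¹⁴ W = 25.9 fW

25.9 fW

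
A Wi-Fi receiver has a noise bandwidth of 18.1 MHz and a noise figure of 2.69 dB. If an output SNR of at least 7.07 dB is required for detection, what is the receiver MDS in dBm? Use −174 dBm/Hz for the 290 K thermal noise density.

Sensitivity = −174 + 10 log₁₀(B) + NF + SNR_min
= −174 + 72.58 + 2.69 + 7.07
= −91.66 dBm → −91.7 dBm

−91.7 dBm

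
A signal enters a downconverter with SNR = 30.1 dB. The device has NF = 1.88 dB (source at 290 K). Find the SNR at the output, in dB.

By definition F = SNR_in/SNR_out, so in dB: SNR_out = SNR_in − NF
SNR_out = 30.1 − 1.88 = 28.22 dB

28.22 dB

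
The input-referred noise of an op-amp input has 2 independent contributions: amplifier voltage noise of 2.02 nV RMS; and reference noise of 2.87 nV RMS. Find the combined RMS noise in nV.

Uncorrelated sources add in power (mean-square): V_tot = √(ΣV_i²)
V_tot = √[(2.02×10⁻⁹)² + (2.87×10⁻⁹)²] = 3.51×10⁻⁹ V = 3.51 nV

3.51 nV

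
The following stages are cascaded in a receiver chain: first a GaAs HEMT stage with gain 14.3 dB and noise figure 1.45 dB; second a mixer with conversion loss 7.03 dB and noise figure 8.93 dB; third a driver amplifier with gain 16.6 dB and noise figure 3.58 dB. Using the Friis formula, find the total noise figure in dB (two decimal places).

Convert to linear (a loss of L dB is a gain of −L dB): F_i = 10^(NF_i/10), G_i = 10^(G_i,dB/10)
  Stage 1: F_1 = 10^(1.45/10) = 1.396, G_1 = 10^(14.3/10) = 26.92
  Stage 2: F_2 = 10^(8.93/10) = 7.816, G_2 = 10^(−7.03/10) = 0.1982
  Stage 3: F_3 = 10^(3.58/10) = 2.280, G_3 = 10^(16.6/10) = 45.71
Friis cascade:
  F = 1.396 + (7.816 − 1)/26.92 + (2.280 − 1)/5.333 = 1.890
NF = 10 log₁₀(1.890) = 2.76 dB

2.76 dB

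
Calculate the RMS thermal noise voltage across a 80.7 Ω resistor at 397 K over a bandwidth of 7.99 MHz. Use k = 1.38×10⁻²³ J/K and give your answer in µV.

V_n = √(4kTRB)
4kTRB = 4 × 1.38×10⁻²³ × 397 × 8.07×10¹ × 7.99×10⁶ = 1.41×10⁻¹¹ V²
V_n = √(1.41×10⁻¹¹) = 3.76×10⁻⁶ V = 3.76 µV

3.76 µV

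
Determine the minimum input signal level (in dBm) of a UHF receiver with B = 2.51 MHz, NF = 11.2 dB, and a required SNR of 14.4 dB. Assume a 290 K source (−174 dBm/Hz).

−84.4 dBm

Sensitivity = −174 + 10 log₁₀(B) + NF + SNR_min
= −174 + 64 + 11.2 + 14.4
= −84.4 dBm → −84.4 dBm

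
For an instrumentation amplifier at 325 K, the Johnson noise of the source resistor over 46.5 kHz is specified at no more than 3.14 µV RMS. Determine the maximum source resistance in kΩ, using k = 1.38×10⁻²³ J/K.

Johnson–Nyquist: V_n = √(4kTRB) ⇒ R = V_n² / (4kTB)
4kTB = 4 × 1.38×10⁻²³ × 325 × 4.65×10⁴ = 8.34×10⁻¹⁶
R = (3.14×10⁻⁶)² / 8.34×10⁻¹⁶ = 1.18×10⁴ Ω = 11.8 kΩ

11.8 kΩ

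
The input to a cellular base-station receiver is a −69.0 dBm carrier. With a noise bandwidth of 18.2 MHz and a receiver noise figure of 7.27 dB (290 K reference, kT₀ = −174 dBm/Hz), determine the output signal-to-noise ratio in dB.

25.1 dB

Noise floor: N = −174 + 10 log₁₀(B) + NF
10 log₁₀(1.82×10⁷) = 72.6 dB
N = −174 + 72.6 + 7.27 = −94.13 dBm
SNR = P_sig − N = −69.0 − (−94.13) = 25.13 dB → 25.1 dB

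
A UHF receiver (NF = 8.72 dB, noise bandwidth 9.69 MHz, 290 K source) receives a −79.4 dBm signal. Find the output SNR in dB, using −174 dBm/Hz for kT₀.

16.0 dB

Noise floor: N = −174 + 10 log₁₀(B) + NF
10 log₁₀(9.69×10⁶) = 69.86 dB
N = −174 + 69.86 + 8.72 = −95.42 dBm
SNR = P_sig − N = −79.4 − (−95.42) = 16.02 dB → 16.0 dB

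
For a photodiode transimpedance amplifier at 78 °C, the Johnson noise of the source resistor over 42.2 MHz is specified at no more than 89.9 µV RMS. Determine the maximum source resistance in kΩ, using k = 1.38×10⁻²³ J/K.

T = 78 °C + 273.15 = 351.15 K
Johnson–Nyquist: V_n = √(4kTRB) ⇒ R = V_n² / (4kTB)
4kTB = 4 × 1.38×10⁻²³ × 351.15 × 4.22×10⁷ = 8.18×10⁻¹³
R = (8.99×10⁻⁵)² / 8.18×10⁻¹³ = 9.88×10³ Ω = 9.88 kΩ

9.88 kΩ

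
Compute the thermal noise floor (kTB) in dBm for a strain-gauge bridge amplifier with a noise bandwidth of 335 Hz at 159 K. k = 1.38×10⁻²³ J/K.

−151.3 dBm

P_n = kTB = 1.38×10⁻²³ × 159 × 3.35×10² = 7.35×10⁻¹⁹ W
In dBm: 10 log₁₀(7.35×10⁻¹⁹ / 10⁻³) = −151.3 dBm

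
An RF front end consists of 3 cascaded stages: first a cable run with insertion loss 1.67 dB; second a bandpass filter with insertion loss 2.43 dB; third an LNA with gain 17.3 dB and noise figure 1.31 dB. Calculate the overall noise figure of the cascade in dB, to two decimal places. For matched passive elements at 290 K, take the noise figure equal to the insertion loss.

Convert to linear (a loss of L dB is a gain of −L dB): F_i = 10^(NF_i/10), G_i = 10^(G_i,dB/10)
  Stage 1: F_1 = 10^(1.67/10) = 1.469, G_1 = 10^(−1.67/10) = 0.6808
  Stage 2: F_2 = 10^(2.43/10) = 1.750, G_2 = 10^(−2.43/10) = 0.5715
  Stage 3: F_3 = 10^(1.31/10) = 1.352, G_3 = 10^(17.3/10) = 53.70
Friis cascade:
  F = 1.469 + (1.750 − 1)/0.6808 + (1.352 − 1)/0.3890 = 3.475
NF = 10 log₁₀(3.475) = 5.41 dB

5.41 dB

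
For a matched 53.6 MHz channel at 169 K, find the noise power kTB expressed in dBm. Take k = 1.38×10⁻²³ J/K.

P_n = kTB = 1.38×10⁻²³ × 169 × 5.36×10⁷ = 1.25×10⁻¹³ W
In dBm: 10 log₁₀(1.25×10⁻¹³ / 10⁻³) = −99.0 dBm

−99.0 dBm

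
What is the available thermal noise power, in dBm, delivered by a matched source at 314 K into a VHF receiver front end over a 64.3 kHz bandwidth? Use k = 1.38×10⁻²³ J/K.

−125.5 dBm

P_n = kTB = 1.38×10⁻²³ × 314 × 6.43×10⁴ = 2.79×10⁻¹⁶ W
In dBm: 10 log₁₀(2.79×10⁻¹⁶ / 10⁻³) = −125.5 dBm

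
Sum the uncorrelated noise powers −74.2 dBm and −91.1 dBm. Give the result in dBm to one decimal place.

Convert to linear, add, convert back:
P₁ = 3.80×10⁻¹¹ W, P₂ = 7.76×10⁻¹³ W
P_tot = 3.88×10⁻¹¹ W → 10 log₁₀(P_tot / 10⁻³) = −74.1 dBm

−74.1 dBm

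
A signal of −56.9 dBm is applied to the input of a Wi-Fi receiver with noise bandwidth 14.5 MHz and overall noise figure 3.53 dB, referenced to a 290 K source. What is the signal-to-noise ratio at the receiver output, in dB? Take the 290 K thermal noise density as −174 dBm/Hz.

42.0 dB

Noise floor: N = −174 + 10 log₁₀(B) + NF
10 log₁₀(1.45×10⁷) = 71.61 dB
N = −174 + 71.61 + 3.53 = −98.86 dBm
SNR = P_sig − N = −56.9 − (−98.86) = 41.96 dB → 42.0 dB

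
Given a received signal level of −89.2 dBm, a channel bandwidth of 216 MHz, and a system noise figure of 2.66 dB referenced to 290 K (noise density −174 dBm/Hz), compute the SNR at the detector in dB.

Noise floor: N = −174 + 10 log₁₀(B) + NF
10 log₁₀(2.16×10⁸) = 83.34 dB
N = −174 + 83.34 + 2.66 = −88.00 dBm
SNR = P_sig − N = −89.2 − (−88.00) = −1.20 dB → −1.2 dB

−1.2 dB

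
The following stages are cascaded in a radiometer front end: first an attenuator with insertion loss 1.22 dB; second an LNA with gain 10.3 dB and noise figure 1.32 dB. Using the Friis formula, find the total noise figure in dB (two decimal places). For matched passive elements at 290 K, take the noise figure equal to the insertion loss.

Convert to linear (a loss of L dB is a gain of −L dB): F_i = 10^(NF_i/10), G_i = 10^(G_i,dB/10)
  Stage 1: F_1 = 10^(1.22/10) = 1.324, G_1 = 10^(−1.22/10) = 0.7551
  Stage 2: F_2 = 10^(1.32/10) = 1.355, G_2 = 10^(10.3/10) = 10.72
Friis cascade:
  F = 1.324 + (1.355 − 1)/0.7551 = 1.795
NF = 10 log₁₀(1.795) = 2.54 dB

2.54 dB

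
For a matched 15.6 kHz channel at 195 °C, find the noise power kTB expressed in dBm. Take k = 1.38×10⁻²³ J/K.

−130.0 dBm

T = 195 °C + 273.15 = 468.15 K
P_n = kTB = 1.38×10⁻²³ × 468.15 × 1.56×10⁴ = 1.01×10⁻¹⁶ W
In dBm: 10 log₁₀(1.01×10⁻¹⁶ / 10⁻³) = −130.0 dBm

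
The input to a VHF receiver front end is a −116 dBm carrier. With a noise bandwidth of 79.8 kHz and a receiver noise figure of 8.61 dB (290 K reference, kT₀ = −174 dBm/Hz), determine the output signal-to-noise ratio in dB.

Noise floor: N = −174 + 10 log₁₀(B) + NF
10 log₁₀(7.98×10⁴) = 49.02 dB
N = −174 + 49.02 + 8.61 = −116.37 dBm
SNR = P_sig − N = −116 − (−116.37) = 0.37 dB → 0.4 dB

0.4 dB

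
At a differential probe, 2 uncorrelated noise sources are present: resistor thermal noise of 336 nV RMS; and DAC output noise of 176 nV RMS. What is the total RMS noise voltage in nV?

Uncorrelated sources add in power (mean-square): V_tot = √(ΣV_i²)
V_tot = √[(3.36×10⁻⁷)² + (1.76×10⁻⁷)²] = 3.79×10⁻⁷ V = 379 nV

379 nV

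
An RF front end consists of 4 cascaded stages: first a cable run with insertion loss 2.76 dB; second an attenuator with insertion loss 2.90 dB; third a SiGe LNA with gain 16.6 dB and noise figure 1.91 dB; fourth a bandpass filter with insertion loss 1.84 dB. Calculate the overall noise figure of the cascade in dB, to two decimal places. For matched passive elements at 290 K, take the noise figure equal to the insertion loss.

7.60 dB

Convert to linear (a loss of L dB is a gain of −L dB): F_i = 10^(NF_i/10), G_i = 10^(G_i,dB/10)
  Stage 1: F_1 = 10^(2.76/10) = 1.888, G_1 = 10^(−2.76/10) = 0.5297
  Stage 2: F_2 = 10^(2.90/10) = 1.950, G_2 = 10^(−2.90/10) = 0.5129
  Stage 3: F_3 = 10^(1.91/10) = 1.552, G_3 = 10^(16.6/10) = 45.71
  Stage 4: F_4 = 10^(1.84/10) = 1.528, G_4 = 10^(−1.84/10) = 0.6546
Friis cascade:
  F = 1.888 + (1.950 − 1)/0.5297 + (1.552 − 1)/0.2716 + (1.528 − 1)/12.42 = 5.757
NF = 10 log₁₀(5.757) = 7.60 dB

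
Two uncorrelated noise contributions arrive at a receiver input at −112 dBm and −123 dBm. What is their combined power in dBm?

Convert to linear, add, convert back:
P₁ = 6.31×10⁻¹⁵ W, P₂ = 5.01×10⁻¹⁶ W
P_tot = 6.81×10⁻¹⁵ W → 10 log₁₀(P_tot / 10⁻³) = −111.7 dBm

−111.7 dBm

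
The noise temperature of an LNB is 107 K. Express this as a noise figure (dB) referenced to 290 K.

F = 1 + T_e/T₀ = 1 + 107/290 = 1.36897
NF = 10 log₁₀(1.36897) = 1.36 dB

1.36 dB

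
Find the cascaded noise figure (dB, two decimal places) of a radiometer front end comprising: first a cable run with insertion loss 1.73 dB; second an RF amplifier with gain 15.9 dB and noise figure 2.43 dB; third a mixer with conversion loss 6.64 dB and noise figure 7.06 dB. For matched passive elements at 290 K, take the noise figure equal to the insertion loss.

4.41 dB

Convert to linear (a loss of L dB is a gain of −L dB): F_i = 10^(NF_i/10), G_i = 10^(G_i,dB/10)
  Stage 1: F_1 = 10^(1.73/10) = 1.489, G_1 = 10^(−1.73/10) = 0.6714
  Stage 2: F_2 = 10^(2.43/10) = 1.750, G_2 = 10^(15.9/10) = 38.90
  Stage 3: F_3 = 10^(7.06/10) = 5.082, G_3 = 10^(−6.64/10) = 0.2168
Friis cascade:
  F = 1.489 + (1.750 − 1)/0.6714 + (5.082 − 1)/26.12 = 2.762
NF = 10 log₁₀(2.762) = 4.41 dB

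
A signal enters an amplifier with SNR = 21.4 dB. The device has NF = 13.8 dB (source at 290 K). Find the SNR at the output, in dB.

7.6 dB

By definition F = SNR_in/SNR_out, so in dB: SNR_out = SNR_in − NF
SNR_out = 21.4 − 13.8 = 7.6 dB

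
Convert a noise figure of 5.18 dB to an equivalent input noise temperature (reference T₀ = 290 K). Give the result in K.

666 K

F = 10^(5.18/10) = 3.2961
T_e = (F − 1)·T₀ = (3.2961 − 1) × 290 = 666 K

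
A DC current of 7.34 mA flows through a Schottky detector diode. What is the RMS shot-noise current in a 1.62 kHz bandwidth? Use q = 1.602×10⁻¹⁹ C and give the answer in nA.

1.95 nA

I_n = √(2qI·B)
2qI·B = 2 × 1.602×10⁻¹⁹ × 7.34×10⁻³ × 1.62×10³ = 3.81×10⁻¹⁸ A²
I_n = √(3.81×10⁻¹⁸) = 1.95×10⁻⁹ A = 1.95 nA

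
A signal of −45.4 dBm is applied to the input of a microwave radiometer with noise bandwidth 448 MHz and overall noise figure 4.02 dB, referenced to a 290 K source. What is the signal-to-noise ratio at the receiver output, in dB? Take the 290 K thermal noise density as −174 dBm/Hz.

Noise floor: N = −174 + 10 log₁₀(B) + NF
10 log₁₀(4.48×10⁸) = 86.51 dB
N = −174 + 86.51 + 4.02 = −83.47 dBm
SNR = P_sig − N = −45.4 − (−83.47) = 38.07 dB → 38.1 dB

38.1 dB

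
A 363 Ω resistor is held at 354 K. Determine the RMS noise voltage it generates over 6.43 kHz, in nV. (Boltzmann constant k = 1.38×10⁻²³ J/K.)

V_n = √(4kTRB)
4kTRB = 4 × 1.38×10⁻²³ × 354 × 3.63×10² × 6.43×10³ = 4.56×10⁻¹⁴ V²
V_n = √(4.56×10⁻¹⁴) = 2.14×10⁻⁷ V = 214 nV

214 nV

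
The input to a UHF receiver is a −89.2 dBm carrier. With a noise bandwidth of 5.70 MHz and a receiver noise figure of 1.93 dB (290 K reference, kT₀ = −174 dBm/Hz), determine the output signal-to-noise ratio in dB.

Noise floor: N = −174 + 10 log₁₀(B) + NF
10 log₁₀(5.70×10⁶) = 67.56 dB
N = −174 + 67.56 + 1.93 = −104.51 dBm
SNR = P_sig − N = −89.2 − (−104.51) = 15.31 dB → 15.3 dB

15.3 dB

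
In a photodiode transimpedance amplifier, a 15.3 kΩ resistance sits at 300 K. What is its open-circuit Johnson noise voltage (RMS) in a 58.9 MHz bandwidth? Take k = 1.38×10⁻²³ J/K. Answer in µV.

122 µV

V_n = √(4kTRB)
4kTRB = 4 × 1.38×10⁻²³ × 300 × 1.53×10⁴ × 5.89×10⁷ = 1.49×10⁻⁸ V²
V_n = √(1.49×10⁻⁸) = 1.22×10⁻⁴ V = 122 µV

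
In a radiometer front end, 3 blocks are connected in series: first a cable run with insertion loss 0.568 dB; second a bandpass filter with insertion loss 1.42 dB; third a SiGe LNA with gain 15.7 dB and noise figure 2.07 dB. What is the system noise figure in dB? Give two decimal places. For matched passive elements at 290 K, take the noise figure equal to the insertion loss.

4.06 dB

Convert to linear (a loss of L dB is a gain of −L dB): F_i = 10^(NF_i/10), G_i = 10^(G_i,dB/10)
  Stage 1: F_1 = 10^(0.568/10) = 1.140, G_1 = 10^(−0.568/10) = 0.8774
  Stage 2: F_2 = 10^(1.42/10) = 1.387, G_2 = 10^(−1.42/10) = 0.7211
  Stage 3: F_3 = 10^(2.07/10) = 1.611, G_3 = 10^(15.7/10) = 37.15
Friis cascade:
  F = 1.140 + (1.387 − 1)/0.8774 + (1.611 − 1)/0.6327 = 2.546
NF = 10 log₁₀(2.546) = 4.06 dB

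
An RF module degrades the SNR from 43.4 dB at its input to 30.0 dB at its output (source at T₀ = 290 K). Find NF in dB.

13.4 dB

NF (dB) = SNR_in(dB) − SNR_out(dB) when the source is at T₀
NF = 43.4 − 30.0 = 13.4 dB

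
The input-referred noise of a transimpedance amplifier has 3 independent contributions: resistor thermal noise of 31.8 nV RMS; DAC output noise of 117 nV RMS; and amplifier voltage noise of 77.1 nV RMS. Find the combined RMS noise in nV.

144 nV

Uncorrelated sources add in power (mean-square): V_tot = √(ΣV_i²)
V_tot = √[(3.18×10⁻⁸)² + (1.17×10⁻⁷)² + (7.71×10⁻⁸)²] = 1.44×10⁻⁷ V = 144 nV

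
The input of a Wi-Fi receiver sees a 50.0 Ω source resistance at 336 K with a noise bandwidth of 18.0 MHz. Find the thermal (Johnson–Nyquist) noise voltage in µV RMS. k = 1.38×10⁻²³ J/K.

4.09 µV

V_n = √(4kTRB)
4kTRB = 4 × 1.38×10⁻²³ × 336 × 5.00×10¹ × 1.80×10⁷ = 1.67×10⁻¹¹ V²
V_n = √(1.67×10⁻¹¹) = 4.09×10⁻⁶ V = 4.09 µV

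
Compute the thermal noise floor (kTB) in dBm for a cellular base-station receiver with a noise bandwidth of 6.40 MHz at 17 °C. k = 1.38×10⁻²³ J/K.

−105.9 dBm

T = 17 °C + 273.15 = 290.15 K
P_n = kTB = 1.38×10⁻²³ × 290.15 × 6.40×10⁶ = 2.56×10⁻¹⁴ W
In dBm: 10 log₁₀(2.56×10⁻¹⁴ / 10⁻³) = −105.9 dBm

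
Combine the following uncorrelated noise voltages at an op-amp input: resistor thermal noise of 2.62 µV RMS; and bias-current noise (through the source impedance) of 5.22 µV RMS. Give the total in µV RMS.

Uncorrelated sources add in power (mean-square): V_tot = √(ΣV_i²)
V_tot = √[(2.62×10⁻⁶)² + (5.22×10⁻⁶)²] = 5.84×10⁻⁶ V = 5.84 µV

5.84 µV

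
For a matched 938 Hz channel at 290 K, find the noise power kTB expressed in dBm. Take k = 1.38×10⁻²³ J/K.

P_n = kTB = 1.38×10⁻²³ × 290 × 9.38×10² = 3.75×10⁻¹⁸ W
In dBm: 10 log₁₀(3.75×10⁻¹⁸ / 10⁻³) = −144.3 dBm

−144.3 dBm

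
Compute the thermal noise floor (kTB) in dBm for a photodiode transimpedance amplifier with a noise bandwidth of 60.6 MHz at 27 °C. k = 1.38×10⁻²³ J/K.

−96.0 dBm

T = 27 °C + 273.15 = 300.15 K
P_n = kTB = 1.38×10⁻²³ × 300.15 × 6.06×10⁷ = 2.51×10⁻¹³ W
In dBm: 10 log₁₀(2.51×10⁻¹³ / 10⁻³) = −96.0 dBm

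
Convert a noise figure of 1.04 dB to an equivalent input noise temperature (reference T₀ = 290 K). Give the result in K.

F = 10^(1.04/10) = 1.27057
T_e = (F − 1)·T₀ = (1.27057 − 1) × 290 = 78.5 K

78.5 K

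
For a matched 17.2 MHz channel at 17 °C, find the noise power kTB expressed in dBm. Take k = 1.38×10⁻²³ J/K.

T = 17 °C + 273.15 = 290.15 K
P_n = kTB = 1.38×10⁻²³ × 290.15 × 1.72×10⁷ = 6.89×10⁻¹⁴ W
In dBm: 10 log₁₀(6.89×10⁻¹⁴ / 10⁻³) = −101.6 dBm

−101.6 dBm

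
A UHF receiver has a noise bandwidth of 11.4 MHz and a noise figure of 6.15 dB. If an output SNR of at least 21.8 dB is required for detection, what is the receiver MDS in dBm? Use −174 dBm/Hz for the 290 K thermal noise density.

−75.5 dBm

Sensitivity = −174 + 10 log₁₀(B) + NF + SNR_min
= −174 + 70.57 + 6.15 + 21.8
= −75.48 dBm → −75.5 dBm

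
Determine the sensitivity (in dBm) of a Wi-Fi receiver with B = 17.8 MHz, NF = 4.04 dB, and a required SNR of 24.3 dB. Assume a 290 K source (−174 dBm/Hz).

−73.2 dBm

Sensitivity = −174 + 10 log₁₀(B) + NF + SNR_min
= −174 + 72.5 + 4.04 + 24.3
= −73.16 dBm → −73.2 dBm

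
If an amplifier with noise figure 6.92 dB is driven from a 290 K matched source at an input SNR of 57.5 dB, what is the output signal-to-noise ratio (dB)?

50.58 dB

By definition F = SNR_in/SNR_out, so in dB: SNR_out = SNR_in − NF
SNR_out = 57.5 − 6.92 = 50.58 dB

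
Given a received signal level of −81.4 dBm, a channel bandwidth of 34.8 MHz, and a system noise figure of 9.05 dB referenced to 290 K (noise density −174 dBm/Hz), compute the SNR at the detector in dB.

8.1 dB

Noise floor: N = −174 + 10 log₁₀(B) + NF
10 log₁₀(3.48×10⁷) = 75.42 dB
N = −174 + 75.42 + 9.05 = −89.53 dBm
SNR = P_sig − N = −81.4 − (−89.53) = 8.13 dB → 8.1 dB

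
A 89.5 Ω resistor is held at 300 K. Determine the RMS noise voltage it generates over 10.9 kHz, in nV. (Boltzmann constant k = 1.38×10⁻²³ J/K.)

127 nV

V_n = √(4kTRB)
4kTRB = 4 × 1.38×10⁻²³ × 300 × 8.95×10¹ × 1.09×10⁴ = 1.62×10⁻¹⁴ V²
V_n = √(1.62×10⁻¹⁴) = 1.27×10⁻⁷ V = 127 nV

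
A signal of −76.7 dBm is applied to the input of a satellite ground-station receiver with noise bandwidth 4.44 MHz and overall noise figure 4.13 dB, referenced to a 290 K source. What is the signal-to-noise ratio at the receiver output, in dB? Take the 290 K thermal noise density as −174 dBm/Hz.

26.7 dB

Noise floor: N = −174 + 10 log₁₀(B) + NF
10 log₁₀(4.44×10⁶) = 66.47 dB
N = −174 + 66.47 + 4.13 = −103.40 dBm
SNR = P_sig − N = −76.7 − (−103.40) = 26.70 dB → 26.7 dB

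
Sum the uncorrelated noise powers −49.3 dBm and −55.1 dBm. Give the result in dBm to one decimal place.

−48.3 dBm

Convert to linear, add, convert back:
P₁ = 1.17×10⁻⁸ W, P₂ = 3.09×10⁻⁹ W
P_tot = 1.48×10⁻⁸ W → 10 log₁₀(P_tot / 10⁻³) = −48.3 dBm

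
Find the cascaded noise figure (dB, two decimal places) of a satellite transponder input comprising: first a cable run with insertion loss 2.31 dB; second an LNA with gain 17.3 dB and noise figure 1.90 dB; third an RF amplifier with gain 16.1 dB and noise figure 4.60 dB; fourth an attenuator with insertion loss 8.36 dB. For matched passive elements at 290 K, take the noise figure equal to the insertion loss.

4.31 dB

Convert to linear (a loss of L dB is a gain of −L dB): F_i = 10^(NF_i/10), G_i = 10^(G_i,dB/10)
  Stage 1: F_1 = 10^(2.31/10) = 1.702, G_1 = 10^(−2.31/10) = 0.5875
  Stage 2: F_2 = 10^(1.90/10) = 1.549, G_2 = 10^(17.3/10) = 53.70
  Stage 3: F_3 = 10^(4.60/10) = 2.884, G_3 = 10^(16.1/10) = 40.74
  Stage 4: F_4 = 10^(8.36/10) = 6.855, G_4 = 10^(−8.36/10) = 0.1459
Friis cascade:
  F = 1.702 + (1.549 − 1)/0.5875 + (2.884 − 1)/31.55 + (6.855 − 1)/1285 = 2.701
NF = 10 log₁₀(2.701) = 4.31 dB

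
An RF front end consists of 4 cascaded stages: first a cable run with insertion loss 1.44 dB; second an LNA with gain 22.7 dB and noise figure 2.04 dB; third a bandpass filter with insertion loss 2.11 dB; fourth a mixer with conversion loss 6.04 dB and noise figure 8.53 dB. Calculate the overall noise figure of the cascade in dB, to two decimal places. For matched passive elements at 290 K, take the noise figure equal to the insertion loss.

Convert to linear (a loss of L dB is a gain of −L dB): F_i = 10^(NF_i/10), G_i = 10^(G_i,dB/10)
  Stage 1: F_1 = 10^(1.44/10) = 1.393, G_1 = 10^(−1.44/10) = 0.7178
  Stage 2: F_2 = 10^(2.04/10) = 1.600, G_2 = 10^(22.7/10) = 186.2
  Stage 3: F_3 = 10^(2.11/10) = 1.626, G_3 = 10^(−2.11/10) = 0.6152
  Stage 4: F_4 = 10^(8.53/10) = 7.129, G_4 = 10^(−6.04/10) = 0.2489
Friis cascade:
  F = 1.393 + (1.600 − 1)/0.7178 + (1.626 − 1)/133.7 + (7.129 − 1)/82.22 = 2.308
NF = 10 log₁₀(2.308) = 3.63 dB

3.63 dB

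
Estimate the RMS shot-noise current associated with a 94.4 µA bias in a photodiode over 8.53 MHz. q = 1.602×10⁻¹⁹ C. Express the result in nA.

I_n = √(2qI·B)
2qI·B = 2 × 1.602×10⁻¹⁹ × 9.44×10⁻⁵ × 8.53×10⁶ = 2.58×10⁻¹⁶ A²
I_n = √(2.58×10⁻¹⁶) = 1.61×10⁻⁸ A = 16.1 nA

16.1 nA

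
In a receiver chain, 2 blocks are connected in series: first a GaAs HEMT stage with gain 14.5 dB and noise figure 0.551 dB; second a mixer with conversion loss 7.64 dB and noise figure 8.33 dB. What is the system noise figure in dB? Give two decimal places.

1.28 dB

Convert to linear (a loss of L dB is a gain of −L dB): F_i = 10^(NF_i/10), G_i = 10^(G_i,dB/10)
  Stage 1: F_1 = 10^(0.551/10) = 1.135, G_1 = 10^(14.5/10) = 28.18
  Stage 2: F_2 = 10^(8.33/10) = 6.808, G_2 = 10^(−7.64/10) = 0.1722
Friis cascade:
  F = 1.135 + (6.808 − 1)/28.18 = 1.341
NF = 10 log₁₀(1.341) = 1.28 dB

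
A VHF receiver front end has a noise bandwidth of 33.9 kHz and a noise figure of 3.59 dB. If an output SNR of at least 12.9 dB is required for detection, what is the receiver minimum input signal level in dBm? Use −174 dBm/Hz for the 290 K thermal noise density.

Sensitivity = −174 + 10 log₁₀(B) + NF + SNR_min
= −174 + 45.3 + 3.59 + 12.9
= −112.21 dBm → −112.2 dBm

−112.2 dBm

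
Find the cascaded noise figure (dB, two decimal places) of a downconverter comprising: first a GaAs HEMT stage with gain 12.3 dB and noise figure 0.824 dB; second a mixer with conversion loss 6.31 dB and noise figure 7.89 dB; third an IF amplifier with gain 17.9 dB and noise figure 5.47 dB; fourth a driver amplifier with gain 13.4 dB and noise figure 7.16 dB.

Convert to linear (a loss of L dB is a gain of −L dB): F_i = 10^(NF_i/10), G_i = 10^(G_i,dB/10)
  Stage 1: F_1 = 10^(0.824/10) = 1.209, G_1 = 10^(12.3/10) = 16.98
  Stage 2: F_2 = 10^(7.89/10) = 6.152, G_2 = 10^(−6.31/10) = 0.2339
  Stage 3: F_3 = 10^(5.47/10) = 3.524, G_3 = 10^(17.9/10) = 61.66
  Stage 4: F_4 = 10^(7.16/10) = 5.200, G_4 = 10^(13.4/10) = 21.88
Friis cascade:
  F = 1.209 + (6.152 − 1)/16.98 + (3.524 − 1)/3.972 + (5.200 − 1)/244.9 = 2.165
NF = 10 log₁₀(2.165) = 3.35 dB

3.35 dB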